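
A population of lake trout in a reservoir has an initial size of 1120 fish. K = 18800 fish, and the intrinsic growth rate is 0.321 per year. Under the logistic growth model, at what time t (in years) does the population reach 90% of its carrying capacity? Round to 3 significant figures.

A = (K − N₀)/N₀ = (18800 − 1120)/1120 = 15.786.
Solve 18800/(1 + 15.786·e^(−0.321t)) = 16920: 1 + 15.786·e^(−0.321t) = 1.1111, so e^(−0.321t) = 0.00703871.
−0.321·t = ln(0.00703871) = -4.9563, so t = 4.9563/0.321 = 15.44.

15.4 years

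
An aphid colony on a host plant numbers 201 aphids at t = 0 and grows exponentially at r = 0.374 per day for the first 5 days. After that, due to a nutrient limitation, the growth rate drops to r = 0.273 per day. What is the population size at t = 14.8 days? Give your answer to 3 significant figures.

18900 aphids

Phase 1: N(5) = 201·e^(0.374×5) = 201·e^1.87 = 1304.15.
Phase 2 runs for 14.8 − 5 = 9.8 days at r = 0.273.
N(14.8) = 1304.15·e^(0.273×9.8) = 1304.15·e^2.675 = 18933.8.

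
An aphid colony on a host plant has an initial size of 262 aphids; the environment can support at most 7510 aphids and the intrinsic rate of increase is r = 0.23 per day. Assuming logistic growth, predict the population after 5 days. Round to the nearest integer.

A = (K − N₀)/N₀ = (7510 − 262)/262 = 27.664.
N(t) = K/(1 + A·e^(−rt)) = 7510/(1 + 27.664×e^(−0.23×5)).
e^(−1.15) = 0.31664; denominator = 1 + 27.664×0.31664 = 9.7595.
N = 7510/9.7595 = 769.508.

770 aphids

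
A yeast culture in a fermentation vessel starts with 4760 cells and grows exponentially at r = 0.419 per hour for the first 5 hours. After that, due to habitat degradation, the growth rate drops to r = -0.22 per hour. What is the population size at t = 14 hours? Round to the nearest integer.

Phase 1: N(5) = 4760·e^(0.419×5) = 4760·e^2.095 = 38677.1.
Phase 2 runs for 14 − 5 = 9 hours at r = -0.22.
N(14) = 38677.1·e^(-0.22×9) = 38677.1·e^-1.98 = 5340.12.

5340 cells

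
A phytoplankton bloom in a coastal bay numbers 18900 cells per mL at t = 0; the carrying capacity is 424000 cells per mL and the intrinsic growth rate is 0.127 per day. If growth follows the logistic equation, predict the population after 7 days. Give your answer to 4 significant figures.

43220 cells per mL

A = (K − N₀)/N₀ = (424000 − 18900)/18900 = 21.434.
N(t) = K/(1 + A·e^(−rt)) = 424000/(1 + 21.434×e^(−0.127×7)).
e^(−0.889) = 0.41107; denominator = 1 + 21.434×0.41107 = 9.8107.
N = 424000/9.8107 = 43217.9.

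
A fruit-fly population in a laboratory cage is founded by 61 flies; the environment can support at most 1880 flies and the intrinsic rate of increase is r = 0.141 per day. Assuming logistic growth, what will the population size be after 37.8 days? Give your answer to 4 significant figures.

A = (K − N₀)/N₀ = (1880 − 61)/61 = 29.82.
N(t) = K/(1 + A·e^(−rt)) = 1880/(1 + 29.82×e^(−0.141×37.8)).
e^(−5.33) = 0.004845; denominator = 1 + 29.82×0.004845 = 1.1445.
N = 1880/1.1445 = 1642.67.

1643 flies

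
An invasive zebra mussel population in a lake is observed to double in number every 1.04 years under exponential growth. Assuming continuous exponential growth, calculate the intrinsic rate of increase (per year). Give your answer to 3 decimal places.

r = ln(2)/t_d = 0.6931/1.04 = 0.66649.

0.666 per year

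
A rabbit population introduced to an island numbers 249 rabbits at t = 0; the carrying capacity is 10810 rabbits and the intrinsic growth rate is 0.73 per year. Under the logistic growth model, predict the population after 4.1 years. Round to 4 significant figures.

A = (K − N₀)/N₀ = (10810 − 249)/249 = 42.414.
N(t) = K/(1 + A·e^(−rt)) = 10810/(1 + 42.414×e^(−0.73×4.1)).
e^(−2.993) = 0.050137; denominator = 1 + 42.414×0.050137 = 3.1265.
N = 10810/3.1265 = 3457.56.

3458 rabbits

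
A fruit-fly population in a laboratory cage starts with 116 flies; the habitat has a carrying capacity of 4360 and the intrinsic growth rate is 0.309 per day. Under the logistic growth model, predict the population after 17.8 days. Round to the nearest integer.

3793 flies

A = (K − N₀)/N₀ = (4360 − 116)/116 = 36.586.
N(t) = K/(1 + A·e^(−rt)) = 4360/(1 + 36.586×e^(−0.309×17.8)).
e^(−5.5) = 0.004086; denominator = 1 + 36.586×0.004086 = 1.1495.
N = 4360/1.1495 = 3792.99.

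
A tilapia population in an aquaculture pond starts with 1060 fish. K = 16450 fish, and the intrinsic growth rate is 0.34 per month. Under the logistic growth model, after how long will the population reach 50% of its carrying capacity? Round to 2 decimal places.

A = (K − N₀)/N₀ = (16450 − 1060)/1060 = 14.519.
Solve 16450/(1 + 14.519·e^(−0.34t)) = 8225: 1 + 14.519·e^(−0.34t) = 2, so e^(−0.34t) = 0.0688759.
−0.34·t = ln(0.0688759) = -2.6754, so t = 2.6754/0.34 = 7.869.

7.87 months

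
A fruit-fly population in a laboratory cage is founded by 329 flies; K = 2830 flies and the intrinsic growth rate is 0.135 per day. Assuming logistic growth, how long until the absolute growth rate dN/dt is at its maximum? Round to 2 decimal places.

Logistic growth is fastest at N = K/2 = 1415.
A = (K − N₀)/N₀ = 7.6018. Set K/(1 + A·e^(−rt)) = K/2 → A·e^(−rt) = 1.
e^(−0.135t) = 1/7.6018 = 0.131547, so t = ln(7.6018)/0.135 = 2.0284/0.135 = 15.025.

15.03 days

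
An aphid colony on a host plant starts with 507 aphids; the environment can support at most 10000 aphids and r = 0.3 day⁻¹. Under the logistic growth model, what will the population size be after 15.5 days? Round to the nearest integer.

A = (K − N₀)/N₀ = (10000 − 507)/507 = 18.724.
N(t) = K/(1 + A·e^(−rt)) = 10000/(1 + 18.724×e^(−0.3×15.5)).
e^(−4.65) = 0.0095616; denominator = 1 + 18.724×0.0095616 = 1.179.
N = 10000/1.179 = 8481.55.

8482 aphids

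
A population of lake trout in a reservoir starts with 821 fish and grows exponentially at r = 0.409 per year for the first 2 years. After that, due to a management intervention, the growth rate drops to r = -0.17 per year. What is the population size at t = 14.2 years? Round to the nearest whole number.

Phase 1: N(2) = 821·e^(0.409×2) = 821·e^0.818 = 1860.36.
Phase 2 runs for 14.2 − 2 = 12.2 years at r = -0.17.
N(14.2) = 1860.36·e^(-0.17×12.2) = 1860.36·e^-2.074 = 233.813.

234 fish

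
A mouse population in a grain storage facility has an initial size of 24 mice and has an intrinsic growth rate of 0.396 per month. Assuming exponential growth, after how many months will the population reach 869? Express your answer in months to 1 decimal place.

9.1 months

Set N₀·e^(rt) = 869: e^(0.396·t) = 869/24 = 36.208.
0.396·t = ln(36.208) = 3.5893, so t = 3.5893/0.396 = 9.0639.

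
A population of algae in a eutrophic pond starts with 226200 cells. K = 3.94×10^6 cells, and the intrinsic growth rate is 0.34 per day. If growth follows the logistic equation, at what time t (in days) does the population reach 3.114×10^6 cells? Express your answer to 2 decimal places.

12.13 days

A = (K − N₀)/N₀ = (3.94×10^6 − 226200)/226200 = 16.418.
Solve 3.94×10^6/(1 + 16.418·e^(−0.34t)) = 3.114×10^6: 1 + 16.418·e^(−0.34t) = 1.2653, so e^(−0.34t) = 0.0161561.
−0.34·t = ln(0.0161561) = -4.1255, so t = 4.1255/0.34 = 12.134.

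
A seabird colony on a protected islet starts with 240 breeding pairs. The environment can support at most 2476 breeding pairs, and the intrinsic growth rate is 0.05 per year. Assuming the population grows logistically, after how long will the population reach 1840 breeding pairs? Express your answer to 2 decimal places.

A = (K − N₀)/N₀ = (2476 − 240)/240 = 9.3167.
Solve 2476/(1 + 9.3167·e^(−0.05t)) = 1840: 1 + 9.3167·e^(−0.05t) = 1.3457, so e^(−0.05t) = 0.0371004.
−0.05·t = ln(0.0371004) = -3.2941, so t = 3.2941/0.05 = 65.883.

65.88 years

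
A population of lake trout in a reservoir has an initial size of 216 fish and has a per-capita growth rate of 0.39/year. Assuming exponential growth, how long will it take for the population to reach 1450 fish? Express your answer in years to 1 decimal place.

Set N₀·e^(rt) = 1450: e^(0.39·t) = 1450/216 = 6.713.
0.39·t = ln(6.713) = 1.904, so t = 1.904/0.39 = 4.8822.

4.9 years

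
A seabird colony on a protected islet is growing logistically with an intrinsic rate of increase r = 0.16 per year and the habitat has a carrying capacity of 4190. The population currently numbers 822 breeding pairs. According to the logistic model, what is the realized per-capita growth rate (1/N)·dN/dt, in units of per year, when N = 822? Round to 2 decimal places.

0.13 per year

(1/N)·dN/dt = r(1 − N/K) = 0.16 × (1 − 822/4190).
= 0.16 × 0.80382 = 0.12861.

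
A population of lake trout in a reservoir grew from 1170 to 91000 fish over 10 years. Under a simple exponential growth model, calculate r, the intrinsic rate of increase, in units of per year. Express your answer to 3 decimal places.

From N(t) = N₀·e^(rt): e^(r·10) = 91000/1170 = 77.778.
r·10 = ln(77.778) = 4.3539, so r = 4.3539/10 = 0.43539.

0.435 per year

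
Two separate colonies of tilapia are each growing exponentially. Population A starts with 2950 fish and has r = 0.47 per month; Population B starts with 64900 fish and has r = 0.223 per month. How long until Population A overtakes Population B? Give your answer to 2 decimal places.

Set 2950·e^(0.47t) = 64900·e^(0.223t).
e^((0.47 − 0.223)t) = 64900/2950 → e^(0.247·t) = 22.
0.247·t = ln(22) = 3.091, so t = 3.091/0.247 = 12.514.

12.51 months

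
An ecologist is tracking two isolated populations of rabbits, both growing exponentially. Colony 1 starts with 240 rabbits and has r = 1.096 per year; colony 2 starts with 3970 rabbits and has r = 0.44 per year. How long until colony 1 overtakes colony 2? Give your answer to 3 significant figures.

Set 240·e^(1.096t) = 3970·e^(0.44t).
e^((1.096 − 0.44)t) = 3970/240 → e^(0.656·t) = 16.542.
0.656·t = ln(16.542) = 2.8059, so t = 2.8059/0.656 = 4.2773.

4.28 years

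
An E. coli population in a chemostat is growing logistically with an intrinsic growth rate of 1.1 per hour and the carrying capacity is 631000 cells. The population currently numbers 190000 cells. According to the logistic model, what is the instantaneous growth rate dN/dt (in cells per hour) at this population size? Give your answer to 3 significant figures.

dN/dt = rN(1 − N/K) = 1.1 × 190000 × (1 − 190000/631000).
1 − 190000/631000 = 0.69889; dN/dt = 1.1 × 190000 × 0.69889 = 1.46068×10^5.

146000 cells per hour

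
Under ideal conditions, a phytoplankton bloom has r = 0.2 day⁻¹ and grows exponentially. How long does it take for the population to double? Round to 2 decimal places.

3.47 days

Doubling time t_d = ln(2)/r = 0.6931/0.2 = 3.4657.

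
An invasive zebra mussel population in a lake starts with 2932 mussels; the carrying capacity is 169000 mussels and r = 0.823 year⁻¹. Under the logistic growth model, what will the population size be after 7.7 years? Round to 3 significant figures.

A = (K − N₀)/N₀ = (169000 − 2932)/2932 = 56.64.
N(t) = K/(1 + A·e^(−rt)) = 169000/(1 + 56.64×e^(−0.823×7.7)).
e^(−6.337) = 0.0017694; denominator = 1 + 56.64×0.0017694 = 1.1002.
N = 169000/1.1002 = 153606.

154000 mussels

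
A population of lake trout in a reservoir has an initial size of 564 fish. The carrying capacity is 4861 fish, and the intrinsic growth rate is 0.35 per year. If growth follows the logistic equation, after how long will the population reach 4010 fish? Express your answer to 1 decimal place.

A = (K − N₀)/N₀ = (4861 − 564)/564 = 7.6188.
Solve 4861/(1 + 7.6188·e^(−0.35t)) = 4010: 1 + 7.6188·e^(−0.35t) = 1.2122, so e^(−0.35t) = 0.0278547.
−0.35·t = ln(0.0278547) = -3.5808, so t = 3.5808/0.35 = 10.231.

10.2 years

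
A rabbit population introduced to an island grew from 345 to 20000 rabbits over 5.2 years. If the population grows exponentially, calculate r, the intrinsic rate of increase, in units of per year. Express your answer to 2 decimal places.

0.78 per year

From N(t) = N₀·e^(rt): e^(r·5.2) = 20000/345 = 57.971.
r·5.2 = ln(57.971) = 4.0599, so r = 4.0599/5.2 = 0.78076.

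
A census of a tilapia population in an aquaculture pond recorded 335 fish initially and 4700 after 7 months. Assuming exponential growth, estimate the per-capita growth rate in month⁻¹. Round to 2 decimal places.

From N(t) = N₀·e^(rt): e^(r·7) = 4700/335 = 14.03.
r·7 = ln(14.03) = 2.6412, so r = 2.6412/7 = 0.37731.

0.38 per month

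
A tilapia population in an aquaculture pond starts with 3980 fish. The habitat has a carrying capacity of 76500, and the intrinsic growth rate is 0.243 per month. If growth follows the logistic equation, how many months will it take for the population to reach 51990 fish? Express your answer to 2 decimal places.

15.04 months

A = (K − N₀)/N₀ = (76500 − 3980)/3980 = 18.221.
Solve 76500/(1 + 18.221·e^(−0.243t)) = 51990: 1 + 18.221·e^(−0.243t) = 1.4714, so e^(−0.243t) = 0.0258731.
−0.243·t = ln(0.0258731) = -3.6546, so t = 3.6546/0.243 = 15.039.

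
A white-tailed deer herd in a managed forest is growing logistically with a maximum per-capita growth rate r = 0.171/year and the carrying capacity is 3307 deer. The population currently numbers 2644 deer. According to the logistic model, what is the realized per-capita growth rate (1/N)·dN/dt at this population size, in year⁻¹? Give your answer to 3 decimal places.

0.034 per year

(1/N)·dN/dt = r(1 − N/K) = 0.171 × (1 − 2644/3307).
= 0.171 × 0.20048 = 0.034283.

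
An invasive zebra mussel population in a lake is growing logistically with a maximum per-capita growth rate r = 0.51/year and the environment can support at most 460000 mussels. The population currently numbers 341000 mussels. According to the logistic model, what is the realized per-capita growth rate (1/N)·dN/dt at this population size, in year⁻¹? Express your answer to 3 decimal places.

(1/N)·dN/dt = r(1 − N/K) = 0.51 × (1 − 341000/460000).
= 0.51 × 0.2587 = 0.13193.

0.132 per year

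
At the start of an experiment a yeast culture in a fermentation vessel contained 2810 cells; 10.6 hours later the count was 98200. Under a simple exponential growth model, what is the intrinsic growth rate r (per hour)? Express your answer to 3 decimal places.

From N(t) = N₀·e^(rt): e^(r·10.6) = 98200/2810 = 34.947.
r·10.6 = ln(34.947) = 3.5538, so r = 3.5538/10.6 = 0.33527.

0.335 per hour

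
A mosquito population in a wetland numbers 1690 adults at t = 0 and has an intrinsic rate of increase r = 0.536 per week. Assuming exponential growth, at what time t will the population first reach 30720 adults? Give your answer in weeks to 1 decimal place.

Set N₀·e^(rt) = 30720: e^(0.536·t) = 30720/1690 = 18.178.
0.536·t = ln(18.178) = 2.9002, so t = 2.9002/0.536 = 5.4108.

5.4 weeks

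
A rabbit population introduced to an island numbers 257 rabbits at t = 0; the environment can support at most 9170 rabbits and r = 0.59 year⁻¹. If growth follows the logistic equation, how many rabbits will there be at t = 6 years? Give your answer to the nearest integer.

A = (K − N₀)/N₀ = (9170 − 257)/257 = 34.681.
N(t) = K/(1 + A·e^(−rt)) = 9170/(1 + 34.681×e^(−0.59×6)).
e^(−3.54) = 0.029013; denominator = 1 + 34.681×0.029013 = 2.0062.
N = 9170/2.0062 = 4570.81.

4571 rabbits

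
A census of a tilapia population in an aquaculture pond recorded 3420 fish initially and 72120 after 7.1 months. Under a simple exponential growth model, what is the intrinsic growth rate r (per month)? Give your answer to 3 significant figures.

0.429 per month

From N(t) = N₀·e^(rt): e^(r·7.1) = 72120/3420 = 21.088.
r·7.1 = ln(21.088) = 3.0487, so r = 3.0487/7.1 = 0.42939.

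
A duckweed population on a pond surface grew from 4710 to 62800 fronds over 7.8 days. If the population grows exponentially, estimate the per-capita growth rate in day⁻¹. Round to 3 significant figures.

0.332 per day

From N(t) = N₀·e^(rt): e^(r·7.8) = 62800/4710 = 13.333.
r·7.8 = ln(13.333) = 2.5903, so r = 2.5903/7.8 = 0.33209.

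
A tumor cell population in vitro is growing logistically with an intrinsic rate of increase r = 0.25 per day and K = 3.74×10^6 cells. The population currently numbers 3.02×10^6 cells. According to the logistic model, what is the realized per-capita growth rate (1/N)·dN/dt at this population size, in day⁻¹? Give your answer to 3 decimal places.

(1/N)·dN/dt = r(1 − N/K) = 0.25 × (1 − 3.02×10^6/3.74×10^6).
= 0.25 × 0.19251 = 0.048128.

0.048 per day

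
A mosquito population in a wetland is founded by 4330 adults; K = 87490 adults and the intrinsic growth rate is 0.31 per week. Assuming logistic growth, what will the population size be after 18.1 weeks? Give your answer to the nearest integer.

A = (K − N₀)/N₀ = (87490 − 4330)/4330 = 19.206.
N(t) = K/(1 + A·e^(−rt)) = 87490/(1 + 19.206×e^(−0.31×18.1)).
e^(−5.611) = 0.0036574; denominator = 1 + 19.206×0.0036574 = 1.0702.
N = 87490/1.0702 = 81747.8.

81748 adults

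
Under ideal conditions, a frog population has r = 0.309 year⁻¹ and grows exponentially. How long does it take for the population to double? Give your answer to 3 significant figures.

2.24 years

Doubling time t_d = ln(2)/r = 0.6931/0.309 = 2.2432.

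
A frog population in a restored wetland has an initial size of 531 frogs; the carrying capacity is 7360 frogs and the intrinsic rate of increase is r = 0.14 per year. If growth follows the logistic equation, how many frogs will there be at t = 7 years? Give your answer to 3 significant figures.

1260 frogs

A = (K − N₀)/N₀ = (7360 − 531)/531 = 12.861.
N(t) = K/(1 + A·e^(−rt)) = 7360/(1 + 12.861×e^(−0.14×7)).
e^(−0.98) = 0.37531; denominator = 1 + 12.861×0.37531 = 5.8267.
N = 7360/5.8267 = 1263.14.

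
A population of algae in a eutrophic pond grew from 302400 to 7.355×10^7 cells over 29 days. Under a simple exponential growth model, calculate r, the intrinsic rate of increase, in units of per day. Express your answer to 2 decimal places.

0.19 per day

From N(t) = N₀·e^(rt): e^(r·29) = 7.355×10^7/302400 = 243.22.
r·29 = ln(243.22) = 5.494, so r = 5.494/29 = 0.18945.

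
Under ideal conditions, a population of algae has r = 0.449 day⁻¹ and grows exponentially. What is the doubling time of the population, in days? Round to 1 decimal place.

1.5 days

Doubling time t_d = ln(2)/r = 0.6931/0.449 = 1.5438.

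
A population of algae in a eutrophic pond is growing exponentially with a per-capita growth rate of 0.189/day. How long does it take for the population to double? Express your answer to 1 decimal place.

Doubling time t_d = ln(2)/r = 0.6931/0.189 = 3.6674.

3.7 days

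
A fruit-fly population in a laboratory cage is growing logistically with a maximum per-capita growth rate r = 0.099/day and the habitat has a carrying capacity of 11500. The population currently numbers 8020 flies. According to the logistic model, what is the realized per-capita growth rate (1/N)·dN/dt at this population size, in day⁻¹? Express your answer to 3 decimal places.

0.030 per day

(1/N)·dN/dt = r(1 − N/K) = 0.099 × (1 − 8020/11500).
= 0.099 × 0.30261 = 0.029958.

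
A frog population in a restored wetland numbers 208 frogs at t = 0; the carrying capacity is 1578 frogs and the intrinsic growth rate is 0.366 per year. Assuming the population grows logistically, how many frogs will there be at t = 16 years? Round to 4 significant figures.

A = (K − N₀)/N₀ = (1578 − 208)/208 = 6.5865.
N(t) = K/(1 + A·e^(−rt)) = 1578/(1 + 6.5865×e^(−0.366×16)).
e^(−5.856) = 0.0028627; denominator = 1 + 6.5865×0.0028627 = 1.0189.
N = 1578/1.0189 = 1548.8.

1549 frogs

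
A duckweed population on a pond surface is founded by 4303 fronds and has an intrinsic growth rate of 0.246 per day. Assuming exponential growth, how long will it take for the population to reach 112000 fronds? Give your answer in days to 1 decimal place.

Set N₀·e^(rt) = 112000: e^(0.246·t) = 112000/4303 = 26.028.
0.246·t = ln(26.028) = 3.2592, so t = 3.2592/0.246 = 13.249.

13.2 days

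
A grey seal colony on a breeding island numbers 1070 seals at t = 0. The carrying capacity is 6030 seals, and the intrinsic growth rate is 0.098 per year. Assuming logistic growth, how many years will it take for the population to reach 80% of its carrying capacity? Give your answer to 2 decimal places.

29.80 years

A = (K − N₀)/N₀ = (6030 − 1070)/1070 = 4.6355.
Solve 6030/(1 + 4.6355·e^(−0.098t)) = 4824: 1 + 4.6355·e^(−0.098t) = 1.25, so e^(−0.098t) = 0.0539315.
−0.098·t = ln(0.0539315) = -2.92, so t = 2.92/0.098 = 29.796.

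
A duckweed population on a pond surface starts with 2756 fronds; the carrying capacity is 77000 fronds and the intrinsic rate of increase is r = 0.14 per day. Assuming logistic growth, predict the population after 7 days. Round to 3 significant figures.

6930 fronds

A = (K − N₀)/N₀ = (77000 − 2756)/2756 = 26.939.
N(t) = K/(1 + A·e^(−rt)) = 77000/(1 + 26.939×e^(−0.14×7)).
e^(−0.98) = 0.37531; denominator = 1 + 26.939×0.37531 = 11.111.
N = 77000/11.111 = 6930.37.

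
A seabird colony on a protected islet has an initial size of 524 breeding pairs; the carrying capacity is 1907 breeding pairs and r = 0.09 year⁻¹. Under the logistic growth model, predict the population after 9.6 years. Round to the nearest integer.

903 breeding pairs

A = (K − N₀)/N₀ = (1907 − 524)/524 = 2.6393.
N(t) = K/(1 + A·e^(−rt)) = 1907/(1 + 2.6393×e^(−0.09×9.6)).
e^(−0.864) = 0.42147; denominator = 1 + 2.6393×0.42147 = 2.1124.
N = 1907/2.1124 = 902.765.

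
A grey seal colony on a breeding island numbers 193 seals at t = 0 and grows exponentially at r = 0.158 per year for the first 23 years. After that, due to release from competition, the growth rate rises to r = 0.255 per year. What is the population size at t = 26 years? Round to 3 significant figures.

15700 seals

Phase 1: N(23) = 193·e^(0.158×23) = 193·e^3.634 = 7307.75.
Phase 2 runs for 26 − 23 = 3 years at r = 0.255.
N(26) = 7307.75·e^(0.255×3) = 7307.75·e^0.765 = 15704.3.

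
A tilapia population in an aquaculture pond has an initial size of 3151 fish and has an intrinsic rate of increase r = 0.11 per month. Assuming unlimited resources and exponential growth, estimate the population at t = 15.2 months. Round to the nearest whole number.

16772 fish

N(t) = N₀·e^(rt) = 3151 × e^(0.11×15.2) = 3151 × e^1.672.
e^1.672 ≈ 5.3228, so N ≈ 3151 × 5.3228 = 16772.2.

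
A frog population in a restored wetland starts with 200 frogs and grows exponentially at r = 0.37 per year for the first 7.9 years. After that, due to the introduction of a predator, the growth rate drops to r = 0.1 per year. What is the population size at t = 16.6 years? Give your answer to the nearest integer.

Phase 1: N(7.9) = 200·e^(0.37×7.9) = 200·e^2.923 = 3719.4.
Phase 2 runs for 16.6 − 7.9 = 8.7 years at r = 0.1.
N(16.6) = 3719.4·e^(0.1×8.7) = 3719.4·e^0.87 = 8877.87.

8878 frogs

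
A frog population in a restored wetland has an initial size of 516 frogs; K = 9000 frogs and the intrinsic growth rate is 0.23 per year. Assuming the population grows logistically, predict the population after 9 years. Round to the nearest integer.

A = (K − N₀)/N₀ = (9000 − 516)/516 = 16.442.
N(t) = K/(1 + A·e^(−rt)) = 9000/(1 + 16.442×e^(−0.23×9)).
e^(−2.07) = 0.12619; denominator = 1 + 16.442×0.12619 = 3.0747.
N = 9000/3.0747 = 2927.09.

2927 frogs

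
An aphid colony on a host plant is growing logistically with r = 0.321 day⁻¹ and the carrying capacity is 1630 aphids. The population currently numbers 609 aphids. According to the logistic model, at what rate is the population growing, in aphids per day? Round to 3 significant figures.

122 aphids per day

dN/dt = rN(1 − N/K) = 0.321 × 609 × (1 − 609/1630).
1 − 609/1630 = 0.62638; dN/dt = 0.321 × 609 × 0.62638 = 122.45.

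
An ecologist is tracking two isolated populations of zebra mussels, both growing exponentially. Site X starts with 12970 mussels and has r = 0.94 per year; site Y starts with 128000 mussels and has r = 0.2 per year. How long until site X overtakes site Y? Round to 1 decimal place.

3.1 years

Set 12970·e^(0.94t) = 128000·e^(0.2t).
e^((0.94 − 0.2)t) = 128000/12970 → e^(0.74·t) = 9.8689.
0.74·t = ln(9.8689) = 2.2894, so t = 2.2894/0.74 = 3.0938.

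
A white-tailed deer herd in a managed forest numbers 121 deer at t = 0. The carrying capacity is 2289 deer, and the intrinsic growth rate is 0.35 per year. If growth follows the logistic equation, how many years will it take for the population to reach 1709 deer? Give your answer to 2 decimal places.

11.33 years

A = (K − N₀)/N₀ = (2289 − 121)/121 = 17.917.
Solve 2289/(1 + 17.917·e^(−0.35t)) = 1709: 1 + 17.917·e^(−0.35t) = 1.3394, so e^(−0.35t) = 0.0189414.
−0.35·t = ln(0.0189414) = -3.9664, so t = 3.9664/0.35 = 11.333.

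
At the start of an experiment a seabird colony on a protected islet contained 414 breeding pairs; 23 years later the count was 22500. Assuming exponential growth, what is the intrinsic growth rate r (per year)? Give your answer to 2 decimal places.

0.17 per year

From N(t) = N₀·e^(rt): e^(r·23) = 22500/414 = 54.348.
r·23 = ln(54.348) = 3.9954, so r = 3.9954/23 = 0.17371.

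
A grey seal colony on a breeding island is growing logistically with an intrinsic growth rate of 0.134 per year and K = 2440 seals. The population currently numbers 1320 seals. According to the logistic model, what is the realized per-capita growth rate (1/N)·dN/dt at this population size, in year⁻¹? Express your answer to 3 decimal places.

0.062 per year

(1/N)·dN/dt = r(1 − N/K) = 0.134 × (1 − 1320/2440).
= 0.134 × 0.45902 = 0.061508.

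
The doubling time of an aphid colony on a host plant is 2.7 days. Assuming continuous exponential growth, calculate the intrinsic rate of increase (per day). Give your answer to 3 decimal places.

r = ln(2)/t_d = 0.6931/2.7 = 0.25672.

0.257 per day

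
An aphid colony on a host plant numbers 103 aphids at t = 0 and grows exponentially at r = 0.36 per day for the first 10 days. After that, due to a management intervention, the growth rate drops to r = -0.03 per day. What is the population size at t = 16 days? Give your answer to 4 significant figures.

3149 aphids

Phase 1: N(10) = 103·e^(0.36×10) = 103·e^3.6 = 3769.62.
Phase 2 runs for 16 − 10 = 6 days at r = -0.03.
N(16) = 3769.62·e^(-0.03×6) = 3769.62·e^-0.18 = 3148.65.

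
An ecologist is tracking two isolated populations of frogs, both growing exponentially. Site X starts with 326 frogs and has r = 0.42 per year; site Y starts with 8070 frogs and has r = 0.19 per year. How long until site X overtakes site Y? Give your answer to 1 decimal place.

Set 326·e^(0.42t) = 8070·e^(0.19t).
e^((0.42 − 0.19)t) = 8070/326 → e^(0.23·t) = 24.755.
0.23·t = ln(24.755) = 3.209, so t = 3.209/0.23 = 13.952.

14.0 years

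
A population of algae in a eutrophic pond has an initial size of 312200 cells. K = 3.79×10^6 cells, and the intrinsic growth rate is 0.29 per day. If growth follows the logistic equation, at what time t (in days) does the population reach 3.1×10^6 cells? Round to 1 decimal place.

A = (K − N₀)/N₀ = (3.79×10^6 − 312200)/312200 = 11.14.
Solve 3.79×10^6/(1 + 11.14·e^(−0.29t)) = 3.1×10^6: 1 + 11.14·e^(−0.29t) = 1.2226, so e^(−0.29t) = 0.0199809.
−0.29·t = ln(0.0199809) = -3.913, so t = 3.913/0.29 = 13.493.

13.5 days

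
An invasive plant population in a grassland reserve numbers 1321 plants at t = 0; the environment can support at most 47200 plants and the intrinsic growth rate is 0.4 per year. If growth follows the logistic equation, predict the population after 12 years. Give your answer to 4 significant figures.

A = (K − N₀)/N₀ = (47200 − 1321)/1321 = 34.731.
N(t) = K/(1 + A·e^(−rt)) = 47200/(1 + 34.731×e^(−0.4×12)).
e^(−4.8) = 0.0082297; denominator = 1 + 34.731×0.0082297 = 1.2858.
N = 47200/1.2858 = 36708.

36710 plants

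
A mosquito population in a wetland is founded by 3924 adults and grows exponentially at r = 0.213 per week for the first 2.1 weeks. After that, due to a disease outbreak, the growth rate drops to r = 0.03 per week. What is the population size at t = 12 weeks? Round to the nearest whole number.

Phase 1: N(2.1) = 3924·e^(0.213×2.1) = 3924·e^0.4473 = 6137.46.
Phase 2 runs for 12 − 2.1 = 9.9 weeks at r = 0.03.
N(12) = 6137.46·e^(0.03×9.9) = 6137.46·e^0.297 = 8259.89.

8260 adults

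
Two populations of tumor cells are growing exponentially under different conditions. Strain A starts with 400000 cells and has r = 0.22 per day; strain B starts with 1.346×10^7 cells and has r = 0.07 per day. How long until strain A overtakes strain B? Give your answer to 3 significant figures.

Set 400000·e^(0.22t) = 1.346×10^7·e^(0.07t).
e^((0.22 − 0.07)t) = 1.346×10^7/400000 → e^(0.15·t) = 33.65.
0.15·t = ln(33.65) = 3.516, so t = 3.516/0.15 = 23.44.

23.4 days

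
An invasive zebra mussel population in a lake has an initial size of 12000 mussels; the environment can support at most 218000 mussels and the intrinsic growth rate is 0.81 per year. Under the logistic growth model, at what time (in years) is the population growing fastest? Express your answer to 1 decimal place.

Logistic growth is fastest at N = K/2 = 109000.
A = (K − N₀)/N₀ = 17.167. Set K/(1 + A·e^(−rt)) = K/2 → A·e^(−rt) = 1.
e^(−0.81t) = 1/17.167 = 0.0582524, so t = ln(17.167)/0.81 = 2.843/0.81 = 3.5098.

3.5 years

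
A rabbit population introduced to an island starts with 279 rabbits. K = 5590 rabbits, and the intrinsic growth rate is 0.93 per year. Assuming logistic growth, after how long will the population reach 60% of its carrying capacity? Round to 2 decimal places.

3.60 years

A = (K − N₀)/N₀ = (5590 − 279)/279 = 19.036.
Solve 5590/(1 + 19.036·e^(−0.93t)) = 3354: 1 + 19.036·e^(−0.93t) = 1.6667, so e^(−0.93t) = 0.0350217.
−0.93·t = ln(0.0350217) = -3.3518, so t = 3.3518/0.93 = 3.6041.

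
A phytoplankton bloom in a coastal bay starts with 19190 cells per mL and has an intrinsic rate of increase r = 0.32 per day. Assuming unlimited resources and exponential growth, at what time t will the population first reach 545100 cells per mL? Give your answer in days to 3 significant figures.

10.5 days

Set N₀·e^(rt) = 545100: e^(0.32·t) = 545100/19190 = 28.405.
0.32·t = ln(28.405) = 3.3466, so t = 3.3466/0.32 = 10.458.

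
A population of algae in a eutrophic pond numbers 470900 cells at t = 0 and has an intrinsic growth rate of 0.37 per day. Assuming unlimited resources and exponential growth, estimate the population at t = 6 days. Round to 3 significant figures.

N(t) = N₀·e^(rt) = 470900 × e^(0.37×6) = 470900 × e^2.22.
e^2.22 ≈ 9.2073, so N ≈ 470900 × 9.2073 = 4.335732×10^6.

4340000 cells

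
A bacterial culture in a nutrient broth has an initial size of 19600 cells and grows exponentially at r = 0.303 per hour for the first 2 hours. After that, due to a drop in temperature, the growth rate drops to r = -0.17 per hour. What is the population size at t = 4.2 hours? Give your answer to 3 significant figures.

24700 cells

Phase 1: N(2) = 19600·e^(0.303×2) = 19600·e^0.606 = 35928.5.
Phase 2 runs for 4.2 − 2 = 2.2 hours at r = -0.17.
N(4.2) = 35928.5·e^(-0.17×2.2) = 35928.5·e^-0.374 = 24717.9.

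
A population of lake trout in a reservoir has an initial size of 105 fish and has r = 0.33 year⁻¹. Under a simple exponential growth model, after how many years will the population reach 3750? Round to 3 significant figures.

10.8 years

Set N₀·e^(rt) = 3750: e^(0.33·t) = 3750/105 = 35.714.
0.33·t = ln(35.714) = 3.5756, so t = 3.5756/0.33 = 10.835.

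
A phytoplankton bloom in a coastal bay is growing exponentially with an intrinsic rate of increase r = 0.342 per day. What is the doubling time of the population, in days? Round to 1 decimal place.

2.0 days

Doubling time t_d = ln(2)/r = 0.6931/0.342 = 2.0267.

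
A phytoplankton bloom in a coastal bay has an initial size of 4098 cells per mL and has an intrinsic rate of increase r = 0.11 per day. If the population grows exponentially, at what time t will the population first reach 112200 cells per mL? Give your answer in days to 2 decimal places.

Set N₀·e^(rt) = 112200: e^(0.11·t) = 112200/4098 = 27.379.
0.11·t = ln(27.379) = 3.3098, so t = 3.3098/0.11 = 30.089.

30.09 days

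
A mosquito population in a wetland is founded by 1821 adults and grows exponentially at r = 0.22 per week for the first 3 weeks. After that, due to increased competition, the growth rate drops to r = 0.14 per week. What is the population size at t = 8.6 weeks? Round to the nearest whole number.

Phase 1: N(3) = 1821·e^(0.22×3) = 1821·e^0.66 = 3523.26.
Phase 2 runs for 8.6 − 3 = 5.6 weeks at r = 0.14.
N(8.6) = 3523.26·e^(0.14×5.6) = 3523.26·e^0.784 = 7716.69.

7717 adults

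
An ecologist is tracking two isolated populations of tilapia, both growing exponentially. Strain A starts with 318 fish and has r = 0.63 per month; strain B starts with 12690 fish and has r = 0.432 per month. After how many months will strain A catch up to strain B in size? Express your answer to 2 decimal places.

Set 318·e^(0.63t) = 12690·e^(0.432t).
e^((0.63 − 0.432)t) = 12690/318 → e^(0.198·t) = 39.906.
0.198·t = ln(39.906) = 3.6865, so t = 3.6865/0.198 = 18.619.

18.62 months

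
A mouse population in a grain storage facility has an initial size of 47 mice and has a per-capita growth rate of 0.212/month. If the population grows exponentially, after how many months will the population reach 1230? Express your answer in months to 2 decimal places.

15.40 months

Set N₀·e^(rt) = 1230: e^(0.212·t) = 1230/47 = 26.17.
0.212·t = ln(26.17) = 3.2646, so t = 3.2646/0.212 = 15.399.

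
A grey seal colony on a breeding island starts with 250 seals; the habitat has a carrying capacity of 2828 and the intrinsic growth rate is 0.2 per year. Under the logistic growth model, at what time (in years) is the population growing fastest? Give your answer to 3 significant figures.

11.7 years

Logistic growth is fastest at N = K/2 = 1414.
A = (K − N₀)/N₀ = 10.312. Set K/(1 + A·e^(−rt)) = K/2 → A·e^(−rt) = 1.
e^(−0.2t) = 1/10.312 = 0.0969744, so t = ln(10.312)/0.2 = 2.3333/0.2 = 11.667.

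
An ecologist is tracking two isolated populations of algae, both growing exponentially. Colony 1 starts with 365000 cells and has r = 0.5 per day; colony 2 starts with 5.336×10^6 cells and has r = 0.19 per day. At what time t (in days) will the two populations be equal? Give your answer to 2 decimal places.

Set 365000·e^(0.5t) = 5.336×10^6·e^(0.19t).
e^((0.5 − 0.19)t) = 5.336×10^6/365000 → e^(0.31·t) = 14.619.
0.31·t = ln(14.619) = 2.6823, so t = 2.6823/0.31 = 8.6527.

8.65 days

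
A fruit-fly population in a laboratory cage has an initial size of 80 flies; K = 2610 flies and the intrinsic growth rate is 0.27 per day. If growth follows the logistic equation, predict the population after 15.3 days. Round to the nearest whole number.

1731 flies

A = (K − N₀)/N₀ = (2610 − 80)/80 = 31.625.
N(t) = K/(1 + A·e^(−rt)) = 2610/(1 + 31.625×e^(−0.27×15.3)).
e^(−4.131) = 0.016067; denominator = 1 + 31.625×0.016067 = 1.5081.
N = 2610/1.5081 = 1730.64.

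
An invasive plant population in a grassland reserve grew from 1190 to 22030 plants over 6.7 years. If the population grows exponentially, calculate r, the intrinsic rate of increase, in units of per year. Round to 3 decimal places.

0.436 per year

From N(t) = N₀·e^(rt): e^(r·6.7) = 22030/1190 = 18.513.
r·6.7 = ln(18.513) = 2.9185, so r = 2.9185/6.7 = 0.43559.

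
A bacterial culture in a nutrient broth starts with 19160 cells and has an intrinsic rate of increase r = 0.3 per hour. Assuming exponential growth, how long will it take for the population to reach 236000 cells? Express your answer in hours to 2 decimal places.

Set N₀·e^(rt) = 236000: e^(0.3·t) = 236000/19160 = 12.317.
0.3·t = ln(12.317) = 2.511, so t = 2.511/0.3 = 8.37.

8.37 hours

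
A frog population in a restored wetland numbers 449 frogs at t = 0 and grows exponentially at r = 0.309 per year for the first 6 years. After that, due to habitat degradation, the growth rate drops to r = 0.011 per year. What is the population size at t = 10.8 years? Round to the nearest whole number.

Phase 1: N(6) = 449·e^(0.309×6) = 449·e^1.854 = 2867.
Phase 2 runs for 10.8 − 6 = 4.8 years at r = 0.011.
N(10.8) = 2867·e^(0.011×4.8) = 2867·e^0.0528 = 3022.45.

3022 frogs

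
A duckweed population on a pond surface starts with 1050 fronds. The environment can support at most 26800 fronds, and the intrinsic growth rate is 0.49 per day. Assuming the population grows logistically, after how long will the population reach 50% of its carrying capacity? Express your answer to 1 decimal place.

A = (K − N₀)/N₀ = (26800 − 1050)/1050 = 24.524.
Solve 26800/(1 + 24.524·e^(−0.49t)) = 13400: 1 + 24.524·e^(−0.49t) = 2, so e^(−0.49t) = 0.0407767.
−0.49·t = ln(0.0407767) = -3.1996, so t = 3.1996/0.49 = 6.5299.

6.5 days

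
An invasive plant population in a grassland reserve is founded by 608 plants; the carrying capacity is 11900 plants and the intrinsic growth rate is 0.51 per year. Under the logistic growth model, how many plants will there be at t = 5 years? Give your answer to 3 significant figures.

4860 plants

A = (K − N₀)/N₀ = (11900 − 608)/608 = 18.572.
N(t) = K/(1 + A·e^(−rt)) = 11900/(1 + 18.572×e^(−0.51×5)).
e^(−2.55) = 0.078082; denominator = 1 + 18.572×0.078082 = 2.4502.
N = 11900/2.4502 = 4856.82.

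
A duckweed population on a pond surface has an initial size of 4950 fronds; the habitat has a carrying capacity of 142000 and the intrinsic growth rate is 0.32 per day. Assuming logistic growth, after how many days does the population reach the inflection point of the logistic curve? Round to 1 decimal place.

Logistic growth is fastest at N = K/2 = 71000.
A = (K − N₀)/N₀ = 27.687. Set K/(1 + A·e^(−rt)) = K/2 → A·e^(−rt) = 1.
e^(−0.32t) = 1/27.687 = 0.0361182, so t = ln(27.687)/0.32 = 3.321/0.32 = 10.378.

10.4 days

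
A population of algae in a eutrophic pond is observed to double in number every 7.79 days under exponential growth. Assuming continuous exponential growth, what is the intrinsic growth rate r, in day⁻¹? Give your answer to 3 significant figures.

r = ln(2)/t_d = 0.6931/7.79 = 0.088979.

0.0890 per day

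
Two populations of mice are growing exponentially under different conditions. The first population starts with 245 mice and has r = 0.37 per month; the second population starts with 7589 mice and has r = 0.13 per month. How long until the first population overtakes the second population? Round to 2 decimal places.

Set 245·e^(0.37t) = 7589·e^(0.13t).
e^((0.37 − 0.13)t) = 7589/245 → e^(0.24·t) = 30.976.
0.24·t = ln(30.976) = 3.4332, so t = 3.4332/0.24 = 14.305.

14.30 months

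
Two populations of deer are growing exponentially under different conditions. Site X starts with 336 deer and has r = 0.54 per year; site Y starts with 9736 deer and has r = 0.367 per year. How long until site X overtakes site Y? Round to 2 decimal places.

19.46 years

Set 336·e^(0.54t) = 9736·e^(0.367t).
e^((0.54 − 0.367)t) = 9736/336 → e^(0.173·t) = 28.976.
0.173·t = ln(28.976) = 3.3665, so t = 3.3665/0.173 = 19.459.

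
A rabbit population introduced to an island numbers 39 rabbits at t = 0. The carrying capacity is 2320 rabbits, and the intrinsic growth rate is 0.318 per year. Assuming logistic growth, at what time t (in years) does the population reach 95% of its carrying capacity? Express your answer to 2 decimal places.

A = (K − N₀)/N₀ = (2320 − 39)/39 = 58.487.
Solve 2320/(1 + 58.487·e^(−0.318t)) = 2204: 1 + 58.487·e^(−0.318t) = 1.0526, so e^(−0.318t) = 0.000899882.
−0.318·t = ln(0.000899882) = -7.0132, so t = 7.0132/0.318 = 22.054.

22.05 years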